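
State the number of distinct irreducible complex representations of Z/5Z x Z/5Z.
25

Why: The number of irreducible complex representations of a finite group equals its number of conjugacy classes. Z/5Z x Z/5Z is abelian of order 25, so every element is its own conjugacy class: 25 classes, so Z/5Z x Z/5Z (order 25) has exactly 25 irreducible complex representations.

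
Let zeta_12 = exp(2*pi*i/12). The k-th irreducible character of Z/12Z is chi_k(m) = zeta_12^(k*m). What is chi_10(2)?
chi_10(2) = zeta_12^20 = exp(-2*I*pi/3)

Explanation: chi_10(2) = zeta_12^(10*2) = zeta_12^20. Since zeta_12^12 = 1, this equals zeta_12^8 = exp(2*pi*i*8/12) = exp(-2*I*pi/3).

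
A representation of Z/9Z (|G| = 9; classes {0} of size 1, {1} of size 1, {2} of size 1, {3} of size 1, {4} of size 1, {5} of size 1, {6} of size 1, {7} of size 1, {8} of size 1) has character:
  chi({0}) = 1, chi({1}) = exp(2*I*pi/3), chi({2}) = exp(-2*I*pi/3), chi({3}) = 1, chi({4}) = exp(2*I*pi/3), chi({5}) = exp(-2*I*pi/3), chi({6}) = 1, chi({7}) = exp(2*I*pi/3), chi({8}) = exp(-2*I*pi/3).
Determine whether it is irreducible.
Irreducible: <chi, chi> = 1.

Proof sketch: <chi, chi> = (1/|G|) sum_C |C| * |chi(C)|^2 = (1/9)[1*|1|^2 + 1*|exp(2*I*pi/3)|^2 + 1*|exp(-2*I*pi/3)|^2 + 1*|1|^2 + 1*|exp(2*I*pi/3)|^2 + 1*|exp(-2*I*pi/3)|^2 + 1*|1|^2 + 1*|exp(2*I*pi/3)|^2 + 1*|exp(-2*I*pi/3)|^2]
  = (1/9)[(1) + (1) + (1) + (1) + (1) + (1) + (1) + (1) + (1)] = 9/9 = 1.
(Exp terms are combined using exp(i*s)*conj(exp(i*t)) = exp(i*(s-t)), and sums of them are collapsed using the identity that for every m > 1 the m distinct m-th roots of unity sum to 0, e.g. 1 + exp(2*I*pi/3) + exp(-2*I*pi/3) = 0.)
A character is irreducible iff <chi, chi> = 1, so this representation is irreducible.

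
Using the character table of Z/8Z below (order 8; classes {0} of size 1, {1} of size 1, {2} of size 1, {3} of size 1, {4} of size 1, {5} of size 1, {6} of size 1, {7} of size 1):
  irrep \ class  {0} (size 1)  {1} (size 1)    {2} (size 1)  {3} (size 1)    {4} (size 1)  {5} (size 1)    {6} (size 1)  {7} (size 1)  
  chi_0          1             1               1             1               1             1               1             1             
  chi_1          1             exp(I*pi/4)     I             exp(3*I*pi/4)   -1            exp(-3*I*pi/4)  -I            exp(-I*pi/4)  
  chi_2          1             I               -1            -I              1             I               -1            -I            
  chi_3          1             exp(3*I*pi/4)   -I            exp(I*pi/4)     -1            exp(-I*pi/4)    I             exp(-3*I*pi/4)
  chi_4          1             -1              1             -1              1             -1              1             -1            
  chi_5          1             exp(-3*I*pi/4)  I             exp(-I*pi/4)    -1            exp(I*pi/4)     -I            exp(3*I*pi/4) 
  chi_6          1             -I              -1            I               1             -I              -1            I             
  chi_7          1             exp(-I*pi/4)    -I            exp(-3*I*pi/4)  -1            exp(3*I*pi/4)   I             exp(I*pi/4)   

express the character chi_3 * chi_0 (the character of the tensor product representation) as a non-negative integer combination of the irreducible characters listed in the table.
chi_3 tensor chi_0 = chi_3 (all other irreducibles have multiplicity 0).

Reasoning: The character of a tensor product is the pointwise product (chi_3 * chi_0)(C) = chi_3(C) * chi_0(C):
  {0}: (1)*(1), {1}: (exp(3*I*pi/4))*(1), {2}: (-I)*(1), {3}: (exp(I*pi/4))*(1), {4}: (-1)*(1), {5}: (exp(-I*pi/4))*(1), {6}: (I)*(1), {7}: (exp(-3*I*pi/4))*(1)
so (chi_3 * chi_0) takes values
  {0} -> 1, {1} -> exp(3*I*pi/4), {2} -> -I, {3} -> exp(I*pi/4), {4} -> -1, {5} -> exp(-I*pi/4), {6} -> I, {7} -> exp(-3*I*pi/4).
Now take the inner product of this character with each irreducible chi from the table, <chi_3*chi_0, chi> = (1/8) sum_C |C| (chi_3*chi_0)(C) conj(chi(C)):
  <chi_3*chi_0, chi_0> = (1/8)[1*(1)*conj(1) + 1*(exp(3*I*pi/4))*conj(1) + 1*(-I)*conj(1) + 1*(exp(I*pi/4))*conj(1) + 1*(-1)*conj(1) + 1*(exp(-I*pi/4))*conj(1) + 1*(I)*conj(1) + 1*(exp(-3*I*pi/4))*conj(1)]
      = (1/8)[(1) + (exp(3*I*pi/4)) + (-I) + (exp(I*pi/4)) + (-1) + (exp(-I*pi/4)) + (I) + (exp(-3*I*pi/4))] = 0/8 = 0
  <chi_3*chi_0, chi_1> = (1/8)[1*(1)*conj(1) + 1*(exp(3*I*pi/4))*conj(exp(I*pi/4)) + 1*(-I)*conj(I) + 1*(exp(I*pi/4))*conj(exp(3*I*pi/4)) + 1*(-1)*conj(-1) + 1*(exp(-I*pi/4))*conj(exp(-3*I*pi/4)) + 1*(I)*conj(-I) + 1*(exp(-3*I*pi/4))*conj(exp(-I*pi/4))]
      = (1/8)[(1) + (I) + (-1) + (-I) + (1) + (I) + (-1) + (-I)] = 0/8 = 0
  <chi_3*chi_0, chi_2> = (1/8)[1*(1)*conj(1) + 1*(exp(3*I*pi/4))*conj(I) + 1*(-I)*conj(-1) + 1*(exp(I*pi/4))*conj(-I) + 1*(-1)*conj(1) + 1*(exp(-I*pi/4))*conj(I) + 1*(I)*conj(-1) + 1*(exp(-3*I*pi/4))*conj(-I)]
      = (1/8)[(1) + (-exp(-3*I*pi/4)) + (I) + (exp(3*I*pi/4)) + (-1) + (-exp(I*pi/4)) + (-I) + (exp(-I*pi/4))] = 0/8 = 0
  <chi_3*chi_0, chi_3> = (1/8)[1*(1)*conj(1) + 1*(exp(3*I*pi/4))*conj(exp(3*I*pi/4)) + 1*(-I)*conj(-I) + 1*(exp(I*pi/4))*conj(exp(I*pi/4)) + 1*(-1)*conj(-1) + 1*(exp(-I*pi/4))*conj(exp(-I*pi/4)) + 1*(I)*conj(I) + 1*(exp(-3*I*pi/4))*conj(exp(-3*I*pi/4))]
      = (1/8)[(1) + (1) + (1) + (1) + (1) + (1) + (1) + (1)] = 8/8 = 1
  <chi_3*chi_0, chi_4> = (1/8)[1*(1)*conj(1) + 1*(exp(3*I*pi/4))*conj(-1) + 1*(-I)*conj(1) + 1*(exp(I*pi/4))*conj(-1) + 1*(-1)*conj(1) + 1*(exp(-I*pi/4))*conj(-1) + 1*(I)*conj(1) + 1*(exp(-3*I*pi/4))*conj(-1)]
      = (1/8)[(1) + (-exp(3*I*pi/4)) + (-I) + (-exp(I*pi/4)) + (-1) + (-exp(-I*pi/4)) + (I) + (-exp(-3*I*pi/4))] = 0/8 = 0
  <chi_3*chi_0, chi_5> = (1/8)[1*(1)*conj(1) + 1*(exp(3*I*pi/4))*conj(exp(-3*I*pi/4)) + 1*(-I)*conj(I) + 1*(exp(I*pi/4))*conj(exp(-I*pi/4)) + 1*(-1)*conj(-1) + 1*(exp(-I*pi/4))*conj(exp(I*pi/4)) + 1*(I)*conj(-I) + 1*(exp(-3*I*pi/4))*conj(exp(3*I*pi/4))]
      = (1/8)[(1) + (-I) + (-1) + (I) + (1) + (-I) + (-1) + (I)] = 0/8 = 0
  <chi_3*chi_0, chi_6> = (1/8)[1*(1)*conj(1) + 1*(exp(3*I*pi/4))*conj(-I) + 1*(-I)*conj(-1) + 1*(exp(I*pi/4))*conj(I) + 1*(-1)*conj(1) + 1*(exp(-I*pi/4))*conj(-I) + 1*(I)*conj(-1) + 1*(exp(-3*I*pi/4))*conj(I)]
      = (1/8)[(1) + (exp(-3*I*pi/4)) + (I) + (-exp(3*I*pi/4)) + (-1) + (exp(I*pi/4)) + (-I) + (-exp(-I*pi/4))] = 0/8 = 0
  <chi_3*chi_0, chi_7> = (1/8)[1*(1)*conj(1) + 1*(exp(3*I*pi/4))*conj(exp(-I*pi/4)) + 1*(-I)*conj(-I) + 1*(exp(I*pi/4))*conj(exp(-3*I*pi/4)) + 1*(-1)*conj(-1) + 1*(exp(-I*pi/4))*conj(exp(3*I*pi/4)) + 1*(I)*conj(I) + 1*(exp(-3*I*pi/4))*conj(exp(I*pi/4))]
      = (1/8)[(1) + (-1) + (1) + (-1) + (1) + (-1) + (1) + (-1)] = 0/8 = 0
(Exp terms are combined using exp(i*s)*conj(exp(i*t)) = exp(i*(s-t)), and sums of them are collapsed using the identity that for every m > 1 the m distinct m-th roots of unity sum to 0, e.g. 1 + exp(2*I*pi/3) + exp(-2*I*pi/3) = 0.)
Hence the multiplicities are chi_3: 1. Dimension check: dim(chi_3)*dim(chi_0) = 1*1 = 1 and sum (mult * dim) = 1*1 = 1.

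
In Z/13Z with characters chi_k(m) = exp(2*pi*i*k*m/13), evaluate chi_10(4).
chi_10(4) = zeta_13^40 = exp(2*I*pi/13)

Solution. chi_10(4) = zeta_13^(10*4) = zeta_13^40. Since zeta_13^13 = 1, this equals zeta_13^1 = exp(2*pi*i*1/13) = exp(2*I*pi/13).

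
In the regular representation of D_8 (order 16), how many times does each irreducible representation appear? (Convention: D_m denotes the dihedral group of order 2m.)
Each irreducible V_i of dimension d_i appears with multiplicity d_i, i.e. rho_reg = (direct sum over all irreducibles V_i) d_i V_i. The irreducible dimensions for D_8 are 1, 1, 1, 1, 2, 2, 2: 4 irreducibles of dimension 1, each with multiplicity 1; 3 irreducibles of dimension 2, each with multiplicity 2. Total dimension 4*1*1 + 3*2*2 = 16 = |G|.

Solution. General theorem: in the regular representation of a finite group G, each irreducible appears with multiplicity equal to its dimension. Check: dim(rho_reg) = sum d_i^2 = 1 + 1 + 1 + 1 + 4 + 4 + 4 = 16 = |G|.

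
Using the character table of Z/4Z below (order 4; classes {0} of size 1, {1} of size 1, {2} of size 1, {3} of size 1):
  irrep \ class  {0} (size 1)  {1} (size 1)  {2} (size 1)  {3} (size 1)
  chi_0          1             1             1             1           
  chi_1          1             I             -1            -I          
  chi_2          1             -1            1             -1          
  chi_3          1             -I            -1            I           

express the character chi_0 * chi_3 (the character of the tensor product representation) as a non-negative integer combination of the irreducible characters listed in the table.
chi_0 tensor chi_3 = chi_3 (all other irreducibles have multiplicity 0).

Explanation: The character of a tensor product is the pointwise product (chi_0 * chi_3)(C) = chi_0(C) * chi_3(C):
  {0}: (1)*(1), {1}: (1)*(-I), {2}: (1)*(-1), {3}: (1)*(I)
so (chi_0 * chi_3) takes values
  {0} -> 1, {1} -> -I, {2} -> -1, {3} -> I.
Now take the inner product of this character with each irreducible chi from the table, <chi_0*chi_3, chi> = (1/4) sum_C |C| (chi_0*chi_3)(C) conj(chi(C)):
  <chi_0*chi_3, chi_0> = (1/4)[1*(1)*conj(1) + 1*(-I)*conj(1) + 1*(-1)*conj(1) + 1*(I)*conj(1)]
      = (1/4)[(1) + (-I) + (-1) + (I)] = 0/4 = 0
  <chi_0*chi_3, chi_1> = (1/4)[1*(1)*conj(1) + 1*(-I)*conj(I) + 1*(-1)*conj(-1) + 1*(I)*conj(-I)]
      = (1/4)[(1) + (-1) + (1) + (-1)] = 0/4 = 0
  <chi_0*chi_3, chi_2> = (1/4)[1*(1)*conj(1) + 1*(-I)*conj(-1) + 1*(-1)*conj(1) + 1*(I)*conj(-1)]
      = (1/4)[(1) + (I) + (-1) + (-I)] = 0/4 = 0
  <chi_0*chi_3, chi_3> = (1/4)[1*(1)*conj(1) + 1*(-I)*conj(-I) + 1*(-1)*conj(-1) + 1*(I)*conj(I)]
      = (1/4)[(1) + (1) + (1) + (1)] = 4/4 = 1
(Exp terms are combined using exp(i*s)*conj(exp(i*t)) = exp(i*(s-t)), and sums of them are collapsed using the identity that for every m > 1 the m distinct m-th roots of unity sum to 0, e.g. 1 + exp(2*I*pi/3) + exp(-2*I*pi/3) = 0.)
Hence the multiplicities are chi_3: 1. Dimension check: dim(chi_0)*dim(chi_3) = 1*1 = 1 and sum (mult * dim) = 1*1 = 1.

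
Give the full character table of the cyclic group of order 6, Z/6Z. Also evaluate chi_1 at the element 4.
Character table of Z/6Z (irreps indexed chi_0,...,chi_5 with chi_k(m) = zeta_6^(k*m), zeta_6 = exp(2*pi*i/6)):
  irrep \ class  {0} (size 1)  {1} (size 1)    {2} (size 1)    {3} (size 1)  {4} (size 1)    {5} (size 1)  
  chi_0          1             1               1               1             1               1             
  chi_1          1             exp(I*pi/3)     exp(2*I*pi/3)   -1            exp(-2*I*pi/3)  exp(-I*pi/3)  
  chi_2          1             exp(2*I*pi/3)   exp(-2*I*pi/3)  1             exp(2*I*pi/3)   exp(-2*I*pi/3)
  chi_3          1             -1              1               -1            1               -1            
  chi_4          1             exp(-2*I*pi/3)  exp(2*I*pi/3)   1             exp(-2*I*pi/3)  exp(2*I*pi/3) 
  chi_5          1             exp(-I*pi/3)    exp(-2*I*pi/3)  -1            exp(2*I*pi/3)   exp(I*pi/3)   

Spot check: chi_1(4) = zeta_6^(1*4) = zeta_6^4 = exp(-2*I*pi/3).

Z/6Z is abelian, so all 6 irreducible complex representations are 1-dimensional. They are given by chi_k(m) = zeta_6^(k*m) for k = 0,...,5. Row orthogonality: sum_m chi_k(m) conj(chi_l(m)) = 6 * [k = l].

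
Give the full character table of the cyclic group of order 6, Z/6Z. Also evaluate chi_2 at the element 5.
Character table of Z/6Z (irreps indexed chi_0,...,chi_5 with chi_k(m) = zeta_6^(k*m), zeta_6 = exp(2*pi*i/6)):
  irrep \ class  {0} (size 1)  {1} (size 1)    {2} (size 1)    {3} (size 1)  {4} (size 1)    {5} (size 1)  
  chi_0          1             1               1               1             1               1             
  chi_1          1             exp(I*pi/3)     exp(2*I*pi/3)   -1            exp(-2*I*pi/3)  exp(-I*pi/3)  
  chi_2          1             exp(2*I*pi/3)   exp(-2*I*pi/3)  1             exp(2*I*pi/3)   exp(-2*I*pi/3)
  chi_3          1             -1              1               -1            1               -1            
  chi_4          1             exp(-2*I*pi/3)  exp(2*I*pi/3)   1             exp(-2*I*pi/3)  exp(2*I*pi/3) 
  chi_5          1             exp(-I*pi/3)    exp(-2*I*pi/3)  -1            exp(2*I*pi/3)   exp(I*pi/3)   

Spot check: chi_2(5) = zeta_6^(2*5) = zeta_6^10 = exp(-2*I*pi/3).

Why: Z/6Z is abelian, so all 6 irreducible complex representations are 1-dimensional. They are given by chi_k(m) = zeta_6^(k*m) for k = 0,...,5. Row orthogonality: sum_m chi_k(m) conj(chi_l(m)) = 6 * [k = l].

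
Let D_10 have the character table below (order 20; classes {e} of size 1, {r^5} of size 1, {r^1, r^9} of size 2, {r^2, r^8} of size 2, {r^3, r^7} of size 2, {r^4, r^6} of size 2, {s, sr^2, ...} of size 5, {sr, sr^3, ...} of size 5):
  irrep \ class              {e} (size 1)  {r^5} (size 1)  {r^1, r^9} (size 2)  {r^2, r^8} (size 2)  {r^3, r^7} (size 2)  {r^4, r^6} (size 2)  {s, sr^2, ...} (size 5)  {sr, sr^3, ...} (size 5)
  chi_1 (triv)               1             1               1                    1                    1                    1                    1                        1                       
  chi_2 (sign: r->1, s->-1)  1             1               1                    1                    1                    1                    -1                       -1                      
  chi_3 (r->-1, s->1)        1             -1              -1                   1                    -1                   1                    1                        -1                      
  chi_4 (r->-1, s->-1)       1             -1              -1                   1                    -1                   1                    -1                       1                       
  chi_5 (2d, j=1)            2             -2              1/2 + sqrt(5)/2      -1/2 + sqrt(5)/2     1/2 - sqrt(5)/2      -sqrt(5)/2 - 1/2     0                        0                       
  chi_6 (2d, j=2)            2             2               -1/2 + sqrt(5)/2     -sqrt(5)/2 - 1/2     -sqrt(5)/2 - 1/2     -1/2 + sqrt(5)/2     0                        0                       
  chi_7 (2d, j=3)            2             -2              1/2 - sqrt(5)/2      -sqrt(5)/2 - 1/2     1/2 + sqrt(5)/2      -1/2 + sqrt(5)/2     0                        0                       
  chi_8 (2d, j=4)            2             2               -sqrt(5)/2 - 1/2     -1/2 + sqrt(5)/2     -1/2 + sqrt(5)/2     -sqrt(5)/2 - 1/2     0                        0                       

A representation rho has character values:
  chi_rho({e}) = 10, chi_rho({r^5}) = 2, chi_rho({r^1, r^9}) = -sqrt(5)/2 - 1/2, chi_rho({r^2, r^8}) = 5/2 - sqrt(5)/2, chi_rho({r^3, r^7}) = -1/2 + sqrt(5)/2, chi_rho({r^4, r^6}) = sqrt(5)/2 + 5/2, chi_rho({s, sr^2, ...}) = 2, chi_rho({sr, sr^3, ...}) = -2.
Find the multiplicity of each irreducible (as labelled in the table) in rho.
Multiplicities: chi_1: 1, chi_2: 1, chi_3: 2, chi_4: 0, chi_5: 0, chi_6: 1, chi_7: 1, chi_8: 1.

Derivation: Use <chi_rho, chi> = (1/|G|) sum_C |C| * chi_rho(C) * conj(chi(C)) with |G| = 20 for each irreducible chi in the table:
  <chi_rho, chi_1> = (1/20)[1*(10)*conj(1) + 1*(2)*conj(1) + 2*(-sqrt(5)/2 - 1/2)*conj(1) + 2*(5/2 - sqrt(5)/2)*conj(1) + 2*(-1/2 + sqrt(5)/2)*conj(1) + 2*(sqrt(5)/2 + 5/2)*conj(1) + 5*(2)*conj(1) + 5*(-2)*conj(1)]
      = (1/20)[(10) + (2) + (-sqrt(5) - 1) + (5 - sqrt(5)) + (-1 + sqrt(5)) + (sqrt(5) + 5) + (10) + (-10)] = 20/20 = 1
  <chi_rho, chi_2> = (1/20)[1*(10)*conj(1) + 1*(2)*conj(1) + 2*(-sqrt(5)/2 - 1/2)*conj(1) + 2*(5/2 - sqrt(5)/2)*conj(1) + 2*(-1/2 + sqrt(5)/2)*conj(1) + 2*(sqrt(5)/2 + 5/2)*conj(1) + 5*(2)*conj(-1) + 5*(-2)*conj(-1)]
      = (1/20)[(10) + (2) + (-sqrt(5) - 1) + (5 - sqrt(5)) + (-1 + sqrt(5)) + (sqrt(5) + 5) + (-10) + (10)] = 20/20 = 1
  <chi_rho, chi_3> = (1/20)[1*(10)*conj(1) + 1*(2)*conj(-1) + 2*(-sqrt(5)/2 - 1/2)*conj(-1) + 2*(5/2 - sqrt(5)/2)*conj(1) + 2*(-1/2 + sqrt(5)/2)*conj(-1) + 2*(sqrt(5)/2 + 5/2)*conj(1) + 5*(2)*conj(1) + 5*(-2)*conj(-1)]
      = (1/20)[(10) + (-2) + (1 + sqrt(5)) + (5 - sqrt(5)) + (1 - sqrt(5)) + (sqrt(5) + 5) + (10) + (10)] = 40/20 = 2
  <chi_rho, chi_4> = (1/20)[1*(10)*conj(1) + 1*(2)*conj(-1) + 2*(-sqrt(5)/2 - 1/2)*conj(-1) + 2*(5/2 - sqrt(5)/2)*conj(1) + 2*(-1/2 + sqrt(5)/2)*conj(-1) + 2*(sqrt(5)/2 + 5/2)*conj(1) + 5*(2)*conj(-1) + 5*(-2)*conj(1)]
      = (1/20)[(10) + (-2) + (1 + sqrt(5)) + (5 - sqrt(5)) + (1 - sqrt(5)) + (sqrt(5) + 5) + (-10) + (-10)] = 0/20 = 0
  <chi_rho, chi_5> = (1/20)[1*(10)*conj(2) + 1*(2)*conj(-2) + 2*(-sqrt(5)/2 - 1/2)*conj(1/2 + sqrt(5)/2) + 2*(5/2 - sqrt(5)/2)*conj(-1/2 + sqrt(5)/2) + 2*(-1/2 + sqrt(5)/2)*conj(1/2 - sqrt(5)/2) + 2*(sqrt(5)/2 + 5/2)*conj(-sqrt(5)/2 - 1/2) + 5*(2)*conj(0) + 5*(-2)*conj(0)]
      = (1/20)[(20) + (-4) + (-3 - sqrt(5)) + (-5 + 3*sqrt(5)) + (-3 + sqrt(5)) + (-3*sqrt(5) - 5) + (0) + (0)] = 0/20 = 0
  <chi_rho, chi_6> = (1/20)[1*(10)*conj(2) + 1*(2)*conj(2) + 2*(-sqrt(5)/2 - 1/2)*conj(-1/2 + sqrt(5)/2) + 2*(5/2 - sqrt(5)/2)*conj(-sqrt(5)/2 - 1/2) + 2*(-1/2 + sqrt(5)/2)*conj(-sqrt(5)/2 - 1/2) + 2*(sqrt(5)/2 + 5/2)*conj(-1/2 + sqrt(5)/2) + 5*(2)*conj(0) + 5*(-2)*conj(0)]
      = (1/20)[(20) + (4) + (-2) + (-2*sqrt(5)) + (-2) + (2*sqrt(5)) + (0) + (0)] = 20/20 = 1
  <chi_rho, chi_7> = (1/20)[1*(10)*conj(2) + 1*(2)*conj(-2) + 2*(-sqrt(5)/2 - 1/2)*conj(1/2 - sqrt(5)/2) + 2*(5/2 - sqrt(5)/2)*conj(-sqrt(5)/2 - 1/2) + 2*(-1/2 + sqrt(5)/2)*conj(1/2 + sqrt(5)/2) + 2*(sqrt(5)/2 + 5/2)*conj(-1/2 + sqrt(5)/2) + 5*(2)*conj(0) + 5*(-2)*conj(0)]
      = (1/20)[(20) + (-4) + (2) + (-2*sqrt(5)) + (2) + (2*sqrt(5)) + (0) + (0)] = 20/20 = 1
  <chi_rho, chi_8> = (1/20)[1*(10)*conj(2) + 1*(2)*conj(2) + 2*(-sqrt(5)/2 - 1/2)*conj(-sqrt(5)/2 - 1/2) + 2*(5/2 - sqrt(5)/2)*conj(-1/2 + sqrt(5)/2) + 2*(-1/2 + sqrt(5)/2)*conj(-1/2 + sqrt(5)/2) + 2*(sqrt(5)/2 + 5/2)*conj(-sqrt(5)/2 - 1/2) + 5*(2)*conj(0) + 5*(-2)*conj(0)]
      = (1/20)[(20) + (4) + (sqrt(5) + 3) + (-5 + 3*sqrt(5)) + (3 - sqrt(5)) + (-3*sqrt(5) - 5) + (0) + (0)] = 20/20 = 1
Dimension check: dim(rho) = sum (mult * dim) = 1*1 + 1*1 + 2*1 + 0*1 + 0*2 + 1*2 + 1*2 + 1*2 = 10 = chi_rho(e) = 10.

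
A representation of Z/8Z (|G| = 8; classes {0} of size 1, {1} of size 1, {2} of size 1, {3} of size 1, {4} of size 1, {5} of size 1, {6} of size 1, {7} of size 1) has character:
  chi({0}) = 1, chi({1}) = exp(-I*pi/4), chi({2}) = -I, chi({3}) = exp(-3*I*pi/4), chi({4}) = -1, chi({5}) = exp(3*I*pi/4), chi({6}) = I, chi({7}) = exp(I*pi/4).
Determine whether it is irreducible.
Irreducible: <chi, chi> = 1.

Reasoning: <chi, chi> = (1/|G|) sum_C |C| * |chi(C)|^2 = (1/8)[1*|1|^2 + 1*|exp(-I*pi/4)|^2 + 1*|-I|^2 + 1*|exp(-3*I*pi/4)|^2 + 1*|-1|^2 + 1*|exp(3*I*pi/4)|^2 + 1*|I|^2 + 1*|exp(I*pi/4)|^2]
  = (1/8)[(1) + (1) + (1) + (1) + (1) + (1) + (1) + (1)] = 8/8 = 1.
(Exp terms are combined using exp(i*s)*conj(exp(i*t)) = exp(i*(s-t)), and sums of them are collapsed using the identity that for every m > 1 the m distinct m-th roots of unity sum to 0, e.g. 1 + exp(2*I*pi/3) + exp(-2*I*pi/3) = 0.)
A character is irreducible iff <chi, chi> = 1, so this representation is irreducible.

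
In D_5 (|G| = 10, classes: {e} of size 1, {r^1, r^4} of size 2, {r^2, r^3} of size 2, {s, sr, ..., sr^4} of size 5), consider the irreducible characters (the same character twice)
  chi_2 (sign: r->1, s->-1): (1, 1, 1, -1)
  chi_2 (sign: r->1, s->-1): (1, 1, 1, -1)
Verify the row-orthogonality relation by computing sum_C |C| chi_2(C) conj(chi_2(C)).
Sum = 10 = |G| = 10; so <chi_2, chi_2> = 1 (norm-1 confirms irreducibility).

Proof sketch: Compute term by term over conjugacy classes (|C| * chi_2(C) * conj(chi_2(C))):
  1*(1)*conj(1) + 2*(1)*conj(1) + 2*(1)*conj(1) + 5*(-1)*conj(-1)
  = (1) + (2) + (2) + (5)
  = 10.
Dividing by |G| = 10 gives 10/10 = 1, matching the row-orthogonality relation <chi_2, chi_2> = [chi_2 = chi_2].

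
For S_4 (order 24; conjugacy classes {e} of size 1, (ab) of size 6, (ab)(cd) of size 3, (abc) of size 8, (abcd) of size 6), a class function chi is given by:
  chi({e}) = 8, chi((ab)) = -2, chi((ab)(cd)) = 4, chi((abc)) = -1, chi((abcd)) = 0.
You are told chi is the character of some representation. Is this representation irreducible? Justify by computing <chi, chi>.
Not irreducible (reducible): <chi, chi> = 6 > 1.

<chi, chi> = (1/|G|) sum_C |C| * |chi(C)|^2 = (1/24)[1*|8|^2 + 6*|-2|^2 + 3*|4|^2 + 8*|-1|^2 + 6*|0|^2]
  = (1/24)[(64) + (24) + (48) + (8) + (0)] = 144/24 = 6.
A character is irreducible iff <chi, chi> = 1, so this representation is reducible.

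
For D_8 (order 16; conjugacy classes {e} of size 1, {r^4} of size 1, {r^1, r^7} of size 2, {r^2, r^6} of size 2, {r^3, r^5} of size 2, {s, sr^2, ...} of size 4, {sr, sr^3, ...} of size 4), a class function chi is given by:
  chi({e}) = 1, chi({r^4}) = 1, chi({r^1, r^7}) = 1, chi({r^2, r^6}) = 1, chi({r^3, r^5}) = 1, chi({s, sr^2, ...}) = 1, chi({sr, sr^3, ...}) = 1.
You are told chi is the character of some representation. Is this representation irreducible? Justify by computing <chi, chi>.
Irreducible: <chi, chi> = 1.

Derivation: <chi, chi> = (1/|G|) sum_C |C| * |chi(C)|^2 = (1/16)[1*|1|^2 + 1*|1|^2 + 2*|1|^2 + 2*|1|^2 + 2*|1|^2 + 4*|1|^2 + 4*|1|^2]
  = (1/16)[(1) + (1) + (2) + (2) + (2) + (4) + (4)] = 16/16 = 1.
A character is irreducible iff <chi, chi> = 1, so this representation is irreducible.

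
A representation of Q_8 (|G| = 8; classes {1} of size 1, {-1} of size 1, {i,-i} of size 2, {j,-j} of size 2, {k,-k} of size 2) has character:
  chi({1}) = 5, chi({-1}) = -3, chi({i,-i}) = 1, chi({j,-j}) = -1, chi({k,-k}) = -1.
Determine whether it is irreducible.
Not irreducible (reducible): <chi, chi> = 5 > 1.

Why: <chi, chi> = (1/|G|) sum_C |C| * |chi(C)|^2 = (1/8)[1*|5|^2 + 1*|-3|^2 + 2*|1|^2 + 2*|-1|^2 + 2*|-1|^2]
  = (1/8)[(25) + (9) + (2) + (2) + (2)] = 40/8 = 5.
A character is irreducible iff <chi, chi> = 1, so this representation is reducible.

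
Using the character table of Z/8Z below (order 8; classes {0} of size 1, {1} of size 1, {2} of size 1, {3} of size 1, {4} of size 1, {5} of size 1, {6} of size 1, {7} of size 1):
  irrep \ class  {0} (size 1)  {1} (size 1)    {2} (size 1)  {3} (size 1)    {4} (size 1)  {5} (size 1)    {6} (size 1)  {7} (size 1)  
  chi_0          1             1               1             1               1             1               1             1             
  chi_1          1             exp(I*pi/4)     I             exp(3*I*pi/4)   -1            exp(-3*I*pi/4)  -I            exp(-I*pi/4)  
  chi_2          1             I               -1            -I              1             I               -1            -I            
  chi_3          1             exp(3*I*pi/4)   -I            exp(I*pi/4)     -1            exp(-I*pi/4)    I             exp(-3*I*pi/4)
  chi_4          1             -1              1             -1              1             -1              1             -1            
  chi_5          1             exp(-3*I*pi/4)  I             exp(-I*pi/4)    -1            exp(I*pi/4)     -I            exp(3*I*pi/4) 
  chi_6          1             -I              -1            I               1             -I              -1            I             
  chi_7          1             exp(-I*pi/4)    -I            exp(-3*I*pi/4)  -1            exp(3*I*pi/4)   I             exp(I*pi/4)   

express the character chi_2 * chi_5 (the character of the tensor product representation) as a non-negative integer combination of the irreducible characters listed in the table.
chi_2 tensor chi_5 = chi_7 (all other irreducibles have multiplicity 0).

Justification: The character of a tensor product is the pointwise product (chi_2 * chi_5)(C) = chi_2(C) * chi_5(C):
  {0}: (1)*(1), {1}: (I)*(exp(-3*I*pi/4)), {2}: (-1)*(I), {3}: (-I)*(exp(-I*pi/4)), {4}: (1)*(-1), {5}: (I)*(exp(I*pi/4)), {6}: (-1)*(-I), {7}: (-I)*(exp(3*I*pi/4))
so (chi_2 * chi_5) takes values
  {0} -> 1, {1} -> exp(-I*pi/4), {2} -> -I, {3} -> -exp(I*pi/4), {4} -> -1, {5} -> exp(3*I*pi/4), {6} -> I, {7} -> -exp(-3*I*pi/4).
Now take the inner product of this character with each irreducible chi from the table, <chi_2*chi_5, chi> = (1/8) sum_C |C| (chi_2*chi_5)(C) conj(chi(C)):
  <chi_2*chi_5, chi_0> = (1/8)[1*(1)*conj(1) + 1*(exp(-I*pi/4))*conj(1) + 1*(-I)*conj(1) + 1*(-exp(I*pi/4))*conj(1) + 1*(-1)*conj(1) + 1*(exp(3*I*pi/4))*conj(1) + 1*(I)*conj(1) + 1*(-exp(-3*I*pi/4))*conj(1)]
      = (1/8)[(1) + (exp(-I*pi/4)) + (-I) + (-exp(I*pi/4)) + (-1) + (exp(3*I*pi/4)) + (I) + (-exp(-3*I*pi/4))] = 0/8 = 0
  <chi_2*chi_5, chi_1> = (1/8)[1*(1)*conj(1) + 1*(exp(-I*pi/4))*conj(exp(I*pi/4)) + 1*(-I)*conj(I) + 1*(-exp(I*pi/4))*conj(exp(3*I*pi/4)) + 1*(-1)*conj(-1) + 1*(exp(3*I*pi/4))*conj(exp(-3*I*pi/4)) + 1*(I)*conj(-I) + 1*(-exp(-3*I*pi/4))*conj(exp(-I*pi/4))]
      = (1/8)[(1) + (-I) + (-1) + (I) + (1) + (-I) + (-1) + (I)] = 0/8 = 0
  <chi_2*chi_5, chi_2> = (1/8)[1*(1)*conj(1) + 1*(exp(-I*pi/4))*conj(I) + 1*(-I)*conj(-1) + 1*(-exp(I*pi/4))*conj(-I) + 1*(-1)*conj(1) + 1*(exp(3*I*pi/4))*conj(I) + 1*(I)*conj(-1) + 1*(-exp(-3*I*pi/4))*conj(-I)]
      = (1/8)[(1) + (-exp(I*pi/4)) + (I) + (-exp(3*I*pi/4)) + (-1) + (-exp(-3*I*pi/4)) + (-I) + (-exp(-I*pi/4))] = 0/8 = 0
  <chi_2*chi_5, chi_3> = (1/8)[1*(1)*conj(1) + 1*(exp(-I*pi/4))*conj(exp(3*I*pi/4)) + 1*(-I)*conj(-I) + 1*(-exp(I*pi/4))*conj(exp(I*pi/4)) + 1*(-1)*conj(-1) + 1*(exp(3*I*pi/4))*conj(exp(-I*pi/4)) + 1*(I)*conj(I) + 1*(-exp(-3*I*pi/4))*conj(exp(-3*I*pi/4))]
      = (1/8)[(1) + (-1) + (1) + (-1) + (1) + (-1) + (1) + (-1)] = 0/8 = 0
  <chi_2*chi_5, chi_4> = (1/8)[1*(1)*conj(1) + 1*(exp(-I*pi/4))*conj(-1) + 1*(-I)*conj(1) + 1*(-exp(I*pi/4))*conj(-1) + 1*(-1)*conj(1) + 1*(exp(3*I*pi/4))*conj(-1) + 1*(I)*conj(1) + 1*(-exp(-3*I*pi/4))*conj(-1)]
      = (1/8)[(1) + (-exp(-I*pi/4)) + (-I) + (exp(I*pi/4)) + (-1) + (-exp(3*I*pi/4)) + (I) + (exp(-3*I*pi/4))] = 0/8 = 0
  <chi_2*chi_5, chi_5> = (1/8)[1*(1)*conj(1) + 1*(exp(-I*pi/4))*conj(exp(-3*I*pi/4)) + 1*(-I)*conj(I) + 1*(-exp(I*pi/4))*conj(exp(-I*pi/4)) + 1*(-1)*conj(-1) + 1*(exp(3*I*pi/4))*conj(exp(I*pi/4)) + 1*(I)*conj(-I) + 1*(-exp(-3*I*pi/4))*conj(exp(3*I*pi/4))]
      = (1/8)[(1) + (I) + (-1) + (-I) + (1) + (I) + (-1) + (-I)] = 0/8 = 0
  <chi_2*chi_5, chi_6> = (1/8)[1*(1)*conj(1) + 1*(exp(-I*pi/4))*conj(-I) + 1*(-I)*conj(-1) + 1*(-exp(I*pi/4))*conj(I) + 1*(-1)*conj(1) + 1*(exp(3*I*pi/4))*conj(-I) + 1*(I)*conj(-1) + 1*(-exp(-3*I*pi/4))*conj(I)]
      = (1/8)[(1) + (exp(I*pi/4)) + (I) + (exp(3*I*pi/4)) + (-1) + (exp(-3*I*pi/4)) + (-I) + (exp(-I*pi/4))] = 0/8 = 0
  <chi_2*chi_5, chi_7> = (1/8)[1*(1)*conj(1) + 1*(exp(-I*pi/4))*conj(exp(-I*pi/4)) + 1*(-I)*conj(-I) + 1*(-exp(I*pi/4))*conj(exp(-3*I*pi/4)) + 1*(-1)*conj(-1) + 1*(exp(3*I*pi/4))*conj(exp(3*I*pi/4)) + 1*(I)*conj(I) + 1*(-exp(-3*I*pi/4))*conj(exp(I*pi/4))]
      = (1/8)[(1) + (1) + (1) + (1) + (1) + (1) + (1) + (1)] = 8/8 = 1
(Exp terms are combined using exp(i*s)*conj(exp(i*t)) = exp(i*(s-t)), and sums of them are collapsed using the identity that for every m > 1 the m distinct m-th roots of unity sum to 0, e.g. 1 + exp(2*I*pi/3) + exp(-2*I*pi/3) = 0.)
Hence the multiplicities are chi_7: 1. Dimension check: dim(chi_2)*dim(chi_5) = 1*1 = 1 and sum (mult * dim) = 1*1 = 1.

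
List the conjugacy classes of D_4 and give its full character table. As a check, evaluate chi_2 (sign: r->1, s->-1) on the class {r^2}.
Conjugacy classes: {e} of size 1, {r^2} of size 1, {r^1, r^3} of size 2, {s, sr^2, ...} of size 2, {sr, sr^3, ...} of size 2.
Character table:
  irrep \ class              {e} (size 1)  {r^2} (size 1)  {r^1, r^3} (size 2)  {s, sr^2, ...} (size 2)  {sr, sr^3, ...} (size 2)
  chi_1 (triv)               1             1               1                    1                        1                       
  chi_2 (sign: r->1, s->-1)  1             1               1                    -1                       -1                      
  chi_3 (r->-1, s->1)        1             1               -1                   1                        -1                      
  chi_4 (r->-1, s->-1)       1             1               -1                   -1                       1                       
  chi_5 (2d, j=1)            2             -2              0                    0                        0                       

Spot check: chi_2 (sign: r->1, s->-1) on {r^2} = 1.

D_4 has order 2*4 = 8 with 5 conjugacy classes, hence 5 irreducibles. Sum of squared dims 1 + 1 + 1 + 1 + 4 = 8 = |G|. Linear characters come from the abelianisation; the 2-dimensional irreps have character r^k -> 2*cos(2*pi*j*k/4), reflections -> 0.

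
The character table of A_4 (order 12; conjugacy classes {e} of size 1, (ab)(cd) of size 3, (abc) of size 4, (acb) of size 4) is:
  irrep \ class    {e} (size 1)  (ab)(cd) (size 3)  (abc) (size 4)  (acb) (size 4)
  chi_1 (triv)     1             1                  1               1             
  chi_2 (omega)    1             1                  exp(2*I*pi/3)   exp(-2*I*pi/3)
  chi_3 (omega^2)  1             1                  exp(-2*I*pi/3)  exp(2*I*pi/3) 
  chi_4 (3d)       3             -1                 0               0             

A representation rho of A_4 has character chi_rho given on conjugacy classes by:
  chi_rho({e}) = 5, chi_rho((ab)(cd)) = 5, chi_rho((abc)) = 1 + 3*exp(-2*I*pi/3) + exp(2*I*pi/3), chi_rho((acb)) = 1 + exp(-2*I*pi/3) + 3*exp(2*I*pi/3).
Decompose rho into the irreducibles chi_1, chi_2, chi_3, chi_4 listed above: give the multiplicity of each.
Multiplicities: chi_1: 1, chi_2: 1, chi_3: 3, chi_4: 0.

Reasoning: Use <chi_rho, chi> = (1/|G|) sum_C |C| * chi_rho(C) * conj(chi(C)) with |G| = 12 for each irreducible chi in the table:
  <chi_rho, chi_1> = (1/12)[1*(5)*conj(1) + 3*(5)*conj(1) + 4*(1 + 3*exp(-2*I*pi/3) + exp(2*I*pi/3))*conj(1) + 4*(1 + exp(-2*I*pi/3) + 3*exp(2*I*pi/3))*conj(1)]
      = (1/12)[(5) + (15) + (4 + 12*exp(-2*I*pi/3) + 4*exp(2*I*pi/3)) + (4 + 4*exp(-2*I*pi/3) + 12*exp(2*I*pi/3))] = 12/12 = 1
  <chi_rho, chi_2> = (1/12)[1*(5)*conj(1) + 3*(5)*conj(1) + 4*(1 + 3*exp(-2*I*pi/3) + exp(2*I*pi/3))*conj(exp(2*I*pi/3)) + 4*(1 + exp(-2*I*pi/3) + 3*exp(2*I*pi/3))*conj(exp(-2*I*pi/3))]
      = (1/12)[(5) + (15) + (4 + 4*exp(-2*I*pi/3) + 12*exp(2*I*pi/3)) + (4 + 12*exp(-2*I*pi/3) + 4*exp(2*I*pi/3))] = 12/12 = 1
  <chi_rho, chi_3> = (1/12)[1*(5)*conj(1) + 3*(5)*conj(1) + 4*(1 + 3*exp(-2*I*pi/3) + exp(2*I*pi/3))*conj(exp(-2*I*pi/3)) + 4*(1 + exp(-2*I*pi/3) + 3*exp(2*I*pi/3))*conj(exp(2*I*pi/3))]
      = (1/12)[(5) + (15) + (8) + (8)] = 36/12 = 3
  <chi_rho, chi_4> = (1/12)[1*(5)*conj(3) + 3*(5)*conj(-1) + 4*(1 + 3*exp(-2*I*pi/3) + exp(2*I*pi/3))*conj(0) + 4*(1 + exp(-2*I*pi/3) + 3*exp(2*I*pi/3))*conj(0)]
      = (1/12)[(15) + (-15) + (0) + (0)] = 0/12 = 0
(Exp terms are combined using exp(i*s)*conj(exp(i*t)) = exp(i*(s-t)), and sums of them are collapsed using the identity that for every m > 1 the m distinct m-th roots of unity sum to 0, e.g. 1 + exp(2*I*pi/3) + exp(-2*I*pi/3) = 0.)
Dimension check: dim(rho) = sum (mult * dim) = 1*1 + 1*1 + 3*1 + 0*3 = 5 = chi_rho(e) = 5.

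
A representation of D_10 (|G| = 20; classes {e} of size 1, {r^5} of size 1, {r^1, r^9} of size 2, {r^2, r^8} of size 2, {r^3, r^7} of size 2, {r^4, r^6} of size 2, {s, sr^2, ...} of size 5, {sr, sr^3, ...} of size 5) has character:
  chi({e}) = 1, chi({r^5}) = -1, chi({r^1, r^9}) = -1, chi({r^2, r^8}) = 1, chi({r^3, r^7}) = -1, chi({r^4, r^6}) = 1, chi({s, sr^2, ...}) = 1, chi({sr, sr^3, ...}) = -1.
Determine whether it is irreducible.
Irreducible: <chi, chi> = 1.

Proof sketch: <chi, chi> = (1/|G|) sum_C |C| * |chi(C)|^2 = (1/20)[1*|1|^2 + 1*|-1|^2 + 2*|-1|^2 + 2*|1|^2 + 2*|-1|^2 + 2*|1|^2 + 5*|1|^2 + 5*|-1|^2]
  = (1/20)[(1) + (1) + (2) + (2) + (2) + (2) + (5) + (5)] = 20/20 = 1.
A character is irreducible iff <chi, chi> = 1, so this representation is irreducible.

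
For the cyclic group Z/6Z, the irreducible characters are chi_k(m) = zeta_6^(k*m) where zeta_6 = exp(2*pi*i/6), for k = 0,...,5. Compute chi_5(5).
chi_5(5) = zeta_6^25 = exp(I*pi/3)

Reasoning: chi_5(5) = zeta_6^(5*5) = zeta_6^25. Since zeta_6^6 = 1, this equals zeta_6^1 = exp(2*pi*i*1/6) = exp(I*pi/3).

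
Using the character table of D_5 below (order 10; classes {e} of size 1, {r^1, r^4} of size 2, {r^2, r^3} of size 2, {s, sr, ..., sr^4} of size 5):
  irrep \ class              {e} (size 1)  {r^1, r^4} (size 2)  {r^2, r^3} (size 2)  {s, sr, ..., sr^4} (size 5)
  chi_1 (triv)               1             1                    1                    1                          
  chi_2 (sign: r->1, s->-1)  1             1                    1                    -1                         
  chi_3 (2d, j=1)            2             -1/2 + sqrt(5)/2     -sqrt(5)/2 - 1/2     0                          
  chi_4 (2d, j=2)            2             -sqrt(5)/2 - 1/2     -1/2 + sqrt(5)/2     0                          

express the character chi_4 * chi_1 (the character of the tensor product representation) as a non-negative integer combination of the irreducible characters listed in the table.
chi_4 tensor chi_1 = chi_4 (all other irreducibles have multiplicity 0).

Justification: The character of a tensor product is the pointwise product (chi_4 * chi_1)(C) = chi_4(C) * chi_1(C):
  {e}: (2)*(1), {r^1, r^4}: (-sqrt(5)/2 - 1/2)*(1), {r^2, r^3}: (-1/2 + sqrt(5)/2)*(1), {s, sr, ..., sr^4}: (0)*(1)
so (chi_4 * chi_1) takes values
  {e} -> 2, {r^1, r^4} -> -sqrt(5)/2 - 1/2, {r^2, r^3} -> -1/2 + sqrt(5)/2, {s, sr, ..., sr^4} -> 0.
Now take the inner product of this character with each irreducible chi from the table, <chi_4*chi_1, chi> = (1/10) sum_C |C| (chi_4*chi_1)(C) conj(chi(C)):
  <chi_4*chi_1, chi_1> = (1/10)[1*(2)*conj(1) + 2*(-sqrt(5)/2 - 1/2)*conj(1) + 2*(-1/2 + sqrt(5)/2)*conj(1) + 5*(0)*conj(1)]
      = (1/10)[(2) + (-sqrt(5) - 1) + (-1 + sqrt(5)) + (0)] = 0/10 = 0
  <chi_4*chi_1, chi_2> = (1/10)[1*(2)*conj(1) + 2*(-sqrt(5)/2 - 1/2)*conj(1) + 2*(-1/2 + sqrt(5)/2)*conj(1) + 5*(0)*conj(-1)]
      = (1/10)[(2) + (-sqrt(5) - 1) + (-1 + sqrt(5)) + (0)] = 0/10 = 0
  <chi_4*chi_1, chi_3> = (1/10)[1*(2)*conj(2) + 2*(-sqrt(5)/2 - 1/2)*conj(-1/2 + sqrt(5)/2) + 2*(-1/2 + sqrt(5)/2)*conj(-sqrt(5)/2 - 1/2) + 5*(0)*conj(0)]
      = (1/10)[(4) + (-2) + (-2) + (0)] = 0/10 = 0
  <chi_4*chi_1, chi_4> = (1/10)[1*(2)*conj(2) + 2*(-sqrt(5)/2 - 1/2)*conj(-sqrt(5)/2 - 1/2) + 2*(-1/2 + sqrt(5)/2)*conj(-1/2 + sqrt(5)/2) + 5*(0)*conj(0)]
      = (1/10)[(4) + (sqrt(5) + 3) + (3 - sqrt(5)) + (0)] = 10/10 = 1
Hence the multiplicities are chi_4: 1. Dimension check: dim(chi_4)*dim(chi_1) = 2*1 = 2 and sum (mult * dim) = 1*2 = 2.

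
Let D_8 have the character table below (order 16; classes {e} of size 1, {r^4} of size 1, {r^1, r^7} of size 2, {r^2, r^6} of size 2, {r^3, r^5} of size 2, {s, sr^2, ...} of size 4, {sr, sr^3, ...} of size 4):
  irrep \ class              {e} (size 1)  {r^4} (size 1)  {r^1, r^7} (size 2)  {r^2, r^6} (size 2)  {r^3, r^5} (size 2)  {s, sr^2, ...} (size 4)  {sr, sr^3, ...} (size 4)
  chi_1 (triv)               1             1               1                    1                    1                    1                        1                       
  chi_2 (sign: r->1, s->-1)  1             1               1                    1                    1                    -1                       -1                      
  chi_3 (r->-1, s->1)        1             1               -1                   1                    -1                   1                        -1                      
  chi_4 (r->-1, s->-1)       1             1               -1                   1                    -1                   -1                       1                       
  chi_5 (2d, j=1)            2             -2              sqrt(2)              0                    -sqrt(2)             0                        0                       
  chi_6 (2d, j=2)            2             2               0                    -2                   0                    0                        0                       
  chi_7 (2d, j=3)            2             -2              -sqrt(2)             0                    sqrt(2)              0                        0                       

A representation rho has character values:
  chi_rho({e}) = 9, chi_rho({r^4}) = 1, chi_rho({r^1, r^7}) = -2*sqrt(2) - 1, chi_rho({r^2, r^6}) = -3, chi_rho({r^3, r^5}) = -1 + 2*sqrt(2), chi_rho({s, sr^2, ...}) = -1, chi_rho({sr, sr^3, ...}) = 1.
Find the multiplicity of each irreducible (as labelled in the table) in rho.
Multiplicities: chi_1: 0, chi_2: 0, chi_3: 0, chi_4: 1, chi_5: 0, chi_6: 2, chi_7: 2.

Argument: Use <chi_rho, chi> = (1/|G|) sum_C |C| * chi_rho(C) * conj(chi(C)) with |G| = 16 for each irreducible chi in the table:
  <chi_rho, chi_1> = (1/16)[1*(9)*conj(1) + 1*(1)*conj(1) + 2*(-2*sqrt(2) - 1)*conj(1) + 2*(-3)*conj(1) + 2*(-1 + 2*sqrt(2))*conj(1) + 4*(-1)*conj(1) + 4*(1)*conj(1)]
      = (1/16)[(9) + (1) + (-4*sqrt(2) - 2) + (-6) + (-2 + 4*sqrt(2)) + (-4) + (4)] = 0/16 = 0
  <chi_rho, chi_2> = (1/16)[1*(9)*conj(1) + 1*(1)*conj(1) + 2*(-2*sqrt(2) - 1)*conj(1) + 2*(-3)*conj(1) + 2*(-1 + 2*sqrt(2))*conj(1) + 4*(-1)*conj(-1) + 4*(1)*conj(-1)]
      = (1/16)[(9) + (1) + (-4*sqrt(2) - 2) + (-6) + (-2 + 4*sqrt(2)) + (4) + (-4)] = 0/16 = 0
  <chi_rho, chi_3> = (1/16)[1*(9)*conj(1) + 1*(1)*conj(1) + 2*(-2*sqrt(2) - 1)*conj(-1) + 2*(-3)*conj(1) + 2*(-1 + 2*sqrt(2))*conj(-1) + 4*(-1)*conj(1) + 4*(1)*conj(-1)]
      = (1/16)[(9) + (1) + (2 + 4*sqrt(2)) + (-6) + (2 - 4*sqrt(2)) + (-4) + (-4)] = 0/16 = 0
  <chi_rho, chi_4> = (1/16)[1*(9)*conj(1) + 1*(1)*conj(1) + 2*(-2*sqrt(2) - 1)*conj(-1) + 2*(-3)*conj(1) + 2*(-1 + 2*sqrt(2))*conj(-1) + 4*(-1)*conj(-1) + 4*(1)*conj(1)]
      = (1/16)[(9) + (1) + (2 + 4*sqrt(2)) + (-6) + (2 - 4*sqrt(2)) + (4) + (4)] = 16/16 = 1
  <chi_rho, chi_5> = (1/16)[1*(9)*conj(2) + 1*(1)*conj(-2) + 2*(-2*sqrt(2) - 1)*conj(sqrt(2)) + 2*(-3)*conj(0) + 2*(-1 + 2*sqrt(2))*conj(-sqrt(2)) + 4*(-1)*conj(0) + 4*(1)*conj(0)]
      = (1/16)[(18) + (-2) + (-8 - 2*sqrt(2)) + (0) + (-8 + 2*sqrt(2)) + (0) + (0)] = 0/16 = 0
  <chi_rho, chi_6> = (1/16)[1*(9)*conj(2) + 1*(1)*conj(2) + 2*(-2*sqrt(2) - 1)*conj(0) + 2*(-3)*conj(-2) + 2*(-1 + 2*sqrt(2))*conj(0) + 4*(-1)*conj(0) + 4*(1)*conj(0)]
      = (1/16)[(18) + (2) + (0) + (12) + (0) + (0) + (0)] = 32/16 = 2
  <chi_rho, chi_7> = (1/16)[1*(9)*conj(2) + 1*(1)*conj(-2) + 2*(-2*sqrt(2) - 1)*conj(-sqrt(2)) + 2*(-3)*conj(0) + 2*(-1 + 2*sqrt(2))*conj(sqrt(2)) + 4*(-1)*conj(0) + 4*(1)*conj(0)]
      = (1/16)[(18) + (-2) + (2*sqrt(2) + 8) + (0) + (8 - 2*sqrt(2)) + (0) + (0)] = 32/16 = 2
Dimension check: dim(rho) = sum (mult * dim) = 0*1 + 0*1 + 0*1 + 1*1 + 0*2 + 2*2 + 2*2 = 9 = chi_rho(e) = 9.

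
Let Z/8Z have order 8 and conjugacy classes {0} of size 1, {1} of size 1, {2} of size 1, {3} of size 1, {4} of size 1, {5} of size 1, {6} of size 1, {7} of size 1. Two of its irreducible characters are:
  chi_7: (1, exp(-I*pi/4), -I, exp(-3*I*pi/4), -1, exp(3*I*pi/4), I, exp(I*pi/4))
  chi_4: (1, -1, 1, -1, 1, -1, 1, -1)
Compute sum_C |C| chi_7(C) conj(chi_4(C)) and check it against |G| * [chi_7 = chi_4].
Sum = 0; so <chi_7, chi_4> = 0 (distinct irreducibles are orthogonal).

Justification: Compute term by term over conjugacy classes (|C| * chi_7(C) * conj(chi_4(C))):
  1*(1)*conj(1) + 1*(exp(-I*pi/4))*conj(-1) + 1*(-I)*conj(1) + 1*(exp(-3*I*pi/4))*conj(-1) + 1*(-1)*conj(1) + 1*(exp(3*I*pi/4))*conj(-1) + 1*(I)*conj(1) + 1*(exp(I*pi/4))*conj(-1)
  = (1) + (-exp(-I*pi/4)) + (-I) + (-exp(-3*I*pi/4)) + (-1) + (-exp(3*I*pi/4)) + (I) + (-exp(I*pi/4))
  = 0.
(Exp terms are combined using exp(i*s)*conj(exp(i*t)) = exp(i*(s-t)), and sums of them are collapsed using the identity that for every m > 1 the m distinct m-th roots of unity sum to 0, e.g. 1 + exp(2*I*pi/3) + exp(-2*I*pi/3) = 0.)
Dividing by |G| = 8 gives 0/8 = 0, matching the row-orthogonality relation <chi_7, chi_4> = [chi_7 = chi_4].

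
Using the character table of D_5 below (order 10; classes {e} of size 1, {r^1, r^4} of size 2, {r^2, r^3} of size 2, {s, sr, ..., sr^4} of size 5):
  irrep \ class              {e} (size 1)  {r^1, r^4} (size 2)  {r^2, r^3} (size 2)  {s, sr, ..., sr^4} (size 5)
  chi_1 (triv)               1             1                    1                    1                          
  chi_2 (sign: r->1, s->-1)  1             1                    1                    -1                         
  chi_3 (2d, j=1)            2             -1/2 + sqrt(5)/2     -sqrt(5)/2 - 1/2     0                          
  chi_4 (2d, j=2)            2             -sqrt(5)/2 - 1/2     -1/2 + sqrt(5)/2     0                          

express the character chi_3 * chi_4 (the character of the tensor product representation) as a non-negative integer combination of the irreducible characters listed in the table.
chi_3 tensor chi_4 = chi_3 + chi_4 (all other irreducibles have multiplicity 0).

Proof sketch: The character of a tensor product is the pointwise product (chi_3 * chi_4)(C) = chi_3(C) * chi_4(C):
  {e}: (2)*(2), {r^1, r^4}: (-1/2 + sqrt(5)/2)*(-sqrt(5)/2 - 1/2), {r^2, r^3}: (-sqrt(5)/2 - 1/2)*(-1/2 + sqrt(5)/2), {s, sr, ..., sr^4}: (0)*(0)
so (chi_3 * chi_4) takes values
  {e} -> 4, {r^1, r^4} -> -1, {r^2, r^3} -> -1, {s, sr, ..., sr^4} -> 0.
Now take the inner product of this character with each irreducible chi from the table, <chi_3*chi_4, chi> = (1/10) sum_C |C| (chi_3*chi_4)(C) conj(chi(C)):
  <chi_3*chi_4, chi_1> = (1/10)[1*(4)*conj(1) + 2*(-1)*conj(1) + 2*(-1)*conj(1) + 5*(0)*conj(1)]
      = (1/10)[(4) + (-2) + (-2) + (0)] = 0/10 = 0
  <chi_3*chi_4, chi_2> = (1/10)[1*(4)*conj(1) + 2*(-1)*conj(1) + 2*(-1)*conj(1) + 5*(0)*conj(-1)]
      = (1/10)[(4) + (-2) + (-2) + (0)] = 0/10 = 0
  <chi_3*chi_4, chi_3> = (1/10)[1*(4)*conj(2) + 2*(-1)*conj(-1/2 + sqrt(5)/2) + 2*(-1)*conj(-sqrt(5)/2 - 1/2) + 5*(0)*conj(0)]
      = (1/10)[(8) + (1 - sqrt(5)) + (1 + sqrt(5)) + (0)] = 10/10 = 1
  <chi_3*chi_4, chi_4> = (1/10)[1*(4)*conj(2) + 2*(-1)*conj(-sqrt(5)/2 - 1/2) + 2*(-1)*conj(-1/2 + sqrt(5)/2) + 5*(0)*conj(0)]
      = (1/10)[(8) + (1 + sqrt(5)) + (1 - sqrt(5)) + (0)] = 10/10 = 1
Hence the multiplicities are chi_3: 1, chi_4: 1. Dimension check: dim(chi_3)*dim(chi_4) = 2*2 = 4 and sum (mult * dim) = 1*2 + 1*2 = 4.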